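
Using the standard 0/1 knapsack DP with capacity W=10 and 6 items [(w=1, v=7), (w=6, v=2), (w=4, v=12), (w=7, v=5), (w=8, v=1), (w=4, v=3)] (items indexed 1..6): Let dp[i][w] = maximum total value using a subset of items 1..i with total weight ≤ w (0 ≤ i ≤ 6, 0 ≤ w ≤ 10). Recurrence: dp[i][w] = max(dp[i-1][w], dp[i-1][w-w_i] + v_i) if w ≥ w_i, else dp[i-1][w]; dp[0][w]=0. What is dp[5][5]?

i\w   0   1   2   3   4   5   6   7   8   9  10
  0   0   0   0   0   0   0   0   0   0   0   0
  1   0   7   7   7   7   7   7   7   7   7   7
  2   0   7   7   7   7   7   7   9   9   9   9
  3   0   7   7   7  12  19  19  19  19  19  19
  4   0   7   7   7  12  19  19  19  19  19  19
  5   0   7   7   7  12  19  19  19  19  19  19
  6   0   7   7   7  12  19  19  19  19  22  22

19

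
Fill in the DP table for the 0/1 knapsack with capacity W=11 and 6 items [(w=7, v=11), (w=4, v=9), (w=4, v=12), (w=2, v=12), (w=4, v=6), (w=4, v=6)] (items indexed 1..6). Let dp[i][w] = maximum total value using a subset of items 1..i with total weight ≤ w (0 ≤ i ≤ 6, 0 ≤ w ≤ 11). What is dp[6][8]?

i\w   0   1   2   3   4   5   6   7   8   9  10  11
  0   0   0   0   0   0   0   0   0   0   0   0   0
  1   0   0   0   0   0   0   0  11  11  11  11  11
  2   0   0   0   0   9   9   9  11  11  11  11  20
  3   0   0   0   0  12  12  12  12  21  21  21  23
  4   0   0  12  12  12  12  24  24  24  24  33  33
  5   0   0  12  12  12  12  24  24  24  24  33  33
  6   0   0  12  12  12  12  24  24  24  24  33  33

24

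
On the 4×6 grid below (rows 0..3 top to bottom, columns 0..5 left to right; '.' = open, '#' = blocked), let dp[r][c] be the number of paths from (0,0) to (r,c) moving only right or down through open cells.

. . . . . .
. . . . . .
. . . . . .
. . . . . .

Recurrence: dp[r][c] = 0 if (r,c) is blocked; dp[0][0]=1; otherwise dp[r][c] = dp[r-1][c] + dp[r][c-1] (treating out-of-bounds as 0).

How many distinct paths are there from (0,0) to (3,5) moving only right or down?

r\c   0   1   2   3   4   5
  0   1   1   1   1   1   1
  1   1   2   3   4   5   6
  2   1   3   6  10  15  21
  3   1   4  10  20  35  56

56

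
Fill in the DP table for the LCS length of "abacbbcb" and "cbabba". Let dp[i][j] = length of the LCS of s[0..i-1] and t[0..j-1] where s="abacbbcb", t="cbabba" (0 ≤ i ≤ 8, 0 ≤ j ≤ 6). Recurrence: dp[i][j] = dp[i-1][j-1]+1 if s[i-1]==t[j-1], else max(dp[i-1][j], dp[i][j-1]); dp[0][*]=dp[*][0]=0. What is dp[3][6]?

   ''  c  b  a  b  b  a
''  0  0  0  0  0  0  0
 a  0  0  0  1  1  1  1
 b  0  0  1  1  2  2  2
 a  0  0  1  2  2  2  3
 c  0  1  1  2  2  2  3
 b  0  1  2  2  3  3  3
 b  0  1  2  2  3  4  4
 c  0  1  2  2  3  4  4
 b  0  1  2  2  3  4  4

3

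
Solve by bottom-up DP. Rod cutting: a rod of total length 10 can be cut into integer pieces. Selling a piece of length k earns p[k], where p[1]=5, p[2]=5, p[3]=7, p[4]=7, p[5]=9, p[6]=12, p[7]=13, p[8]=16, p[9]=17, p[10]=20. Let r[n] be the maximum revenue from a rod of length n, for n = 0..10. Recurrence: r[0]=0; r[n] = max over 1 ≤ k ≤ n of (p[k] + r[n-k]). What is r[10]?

50

   n    0    1    2    3    4    5    6    7    8    9   10
r[n]    0    5   10   15   20   25   30   35   40   45   50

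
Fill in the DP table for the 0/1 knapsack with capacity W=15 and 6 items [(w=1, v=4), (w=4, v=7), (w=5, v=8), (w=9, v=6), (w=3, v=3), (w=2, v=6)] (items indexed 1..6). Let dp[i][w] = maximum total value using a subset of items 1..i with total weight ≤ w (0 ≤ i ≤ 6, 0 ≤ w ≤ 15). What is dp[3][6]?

i\w   0   1   2   3   4   5   6   7   8   9  10  11  12  13  14  15
  0   0   0   0   0   0   0   0   0   0   0   0   0   0   0   0   0
  1   0   4   4   4   4   4   4   4   4   4   4   4   4   4   4   4
  2   0   4   4   4   7  11  11  11  11  11  11  11  11  11  11  11
  3   0   4   4   4   7  11  12  12  12  15  19  19  19  19  19  19
  4   0   4   4   4   7  11  12  12  12  15  19  19  19  19  19  19
  5   0   4   4   4   7  11  12  12  14  15  19  19  19  22  22  22
  6   0   4   6  10  10  11  13  17  18  18  20  21  25  25  25  28

12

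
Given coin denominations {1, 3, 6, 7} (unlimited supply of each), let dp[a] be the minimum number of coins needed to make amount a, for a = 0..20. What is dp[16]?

3

 a  0  1  2  3  4  5  6  7  8  9 10 11 12 13 14 15 16 17 18 19 20
dp  0  1  2  1  2  3  1  1  2  2  2  3  2  2  2  3  3  3  3  3  3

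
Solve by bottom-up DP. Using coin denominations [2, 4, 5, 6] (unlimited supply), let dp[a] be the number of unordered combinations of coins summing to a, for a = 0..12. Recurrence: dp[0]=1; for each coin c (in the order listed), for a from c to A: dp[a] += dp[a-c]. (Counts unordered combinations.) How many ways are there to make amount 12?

8

after  coin     0     1     2     3     4     5     6     7     8     9    10    11    12
          2     1     0     1     0     1     0     1     0     1     0     1     0     1
          4     1     0     1     0     2     0     2     0     3     0     3     0     4
          5     1     0     1     0     2     1     2     1     3     2     4     2     5
          6     1     0     1     0     2     1     3     1     4     2     6     3     8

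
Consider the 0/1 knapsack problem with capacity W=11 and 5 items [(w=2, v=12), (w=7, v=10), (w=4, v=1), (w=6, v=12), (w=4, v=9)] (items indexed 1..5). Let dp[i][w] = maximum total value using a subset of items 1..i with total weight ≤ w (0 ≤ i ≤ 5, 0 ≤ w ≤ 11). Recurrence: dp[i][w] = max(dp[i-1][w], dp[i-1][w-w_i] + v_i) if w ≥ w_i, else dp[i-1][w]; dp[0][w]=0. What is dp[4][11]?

24

i\w   0   1   2   3   4   5   6   7   8   9  10  11
  0   0   0   0   0   0   0   0   0   0   0   0   0
  1   0   0  12  12  12  12  12  12  12  12  12  12
  2   0   0  12  12  12  12  12  12  12  22  22  22
  3   0   0  12  12  12  12  13  13  13  22  22  22
  4   0   0  12  12  12  12  13  13  24  24  24  24
  5   0   0  12  12  12  12  21  21  24  24  24  24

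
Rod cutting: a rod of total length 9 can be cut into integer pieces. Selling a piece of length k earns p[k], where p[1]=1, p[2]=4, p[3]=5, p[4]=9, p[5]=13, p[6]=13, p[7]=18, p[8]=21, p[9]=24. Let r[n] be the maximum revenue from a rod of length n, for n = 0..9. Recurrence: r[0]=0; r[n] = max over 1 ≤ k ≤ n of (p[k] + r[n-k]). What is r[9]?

24

   n    0    1    2    3    4    5    6    7    8    9
r[n]    0    1    4    5    9   13   14   18   21   24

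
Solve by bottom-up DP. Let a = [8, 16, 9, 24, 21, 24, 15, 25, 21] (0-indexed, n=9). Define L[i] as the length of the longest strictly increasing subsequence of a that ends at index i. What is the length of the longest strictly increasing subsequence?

   i    0    1    2    3    4    5    6    7    8
a[i]    8   16    9   24   21   24   15   25   21
L[i]    1    2    2    3    3    4    3    5    4

5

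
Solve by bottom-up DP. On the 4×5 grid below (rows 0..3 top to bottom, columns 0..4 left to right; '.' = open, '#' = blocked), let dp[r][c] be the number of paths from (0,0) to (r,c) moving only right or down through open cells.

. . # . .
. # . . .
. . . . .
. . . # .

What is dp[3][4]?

1

r\c   0   1   2   3   4
  0   1   1   0   0   0
  1   1   0   0   0   0
  2   1   1   1   1   1
  3   1   2   3   0   1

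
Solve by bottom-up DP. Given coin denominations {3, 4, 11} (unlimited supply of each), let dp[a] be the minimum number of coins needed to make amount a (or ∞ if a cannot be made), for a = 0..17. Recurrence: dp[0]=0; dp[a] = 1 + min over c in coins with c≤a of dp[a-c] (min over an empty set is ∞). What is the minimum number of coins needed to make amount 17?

 a  0  1  2  3  4  5  6  7  8  9 10 11 12 13 14 15 16 17
dp  0  -  -  1  1  -  2  2  2  3  3  1  3  4  2  2  4  3
(- denotes ∞ / unreachable)

3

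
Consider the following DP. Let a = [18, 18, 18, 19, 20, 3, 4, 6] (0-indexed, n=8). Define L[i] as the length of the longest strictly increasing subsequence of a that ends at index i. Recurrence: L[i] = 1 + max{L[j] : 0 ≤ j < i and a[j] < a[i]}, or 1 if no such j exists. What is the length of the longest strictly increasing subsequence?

   i    0    1    2    3    4    5    6    7
a[i]   18   18   18   19   20    3    4    6
L[i]    1    1    1    2    3    1    2    3

3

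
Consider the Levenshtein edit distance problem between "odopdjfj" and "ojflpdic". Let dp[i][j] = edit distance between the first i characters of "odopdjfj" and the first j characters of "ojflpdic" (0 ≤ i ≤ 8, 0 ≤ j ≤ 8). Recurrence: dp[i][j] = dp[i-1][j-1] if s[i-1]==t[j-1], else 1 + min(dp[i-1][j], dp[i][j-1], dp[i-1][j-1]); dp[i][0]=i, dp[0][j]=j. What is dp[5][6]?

   ''  o  j  f  l  p  d  i  c
''  0  1  2  3  4  5  6  7  8
 o  1  0  1  2  3  4  5  6  7
 d  2  1  1  2  3  4  4  5  6
 o  3  2  2  2  3  4  5  5  6
 p  4  3  3  3  3  3  4  5  6
 d  5  4  4  4  4  4  3  4  5
 j  6  5  4  5  5  5  4  4  5
 f  7  6  5  4  5  6  5  5  5
 j  8  7  6  5  5  6  6  6  6

3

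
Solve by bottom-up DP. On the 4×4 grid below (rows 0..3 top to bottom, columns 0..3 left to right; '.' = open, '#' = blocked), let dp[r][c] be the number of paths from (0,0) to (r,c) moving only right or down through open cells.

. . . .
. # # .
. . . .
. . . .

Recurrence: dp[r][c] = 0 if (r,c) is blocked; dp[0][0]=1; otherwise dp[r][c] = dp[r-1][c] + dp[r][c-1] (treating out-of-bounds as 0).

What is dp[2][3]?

r\c   0   1   2   3
  0   1   1   1   1
  1   1   0   0   1
  2   1   1   1   2
  3   1   2   3   5

2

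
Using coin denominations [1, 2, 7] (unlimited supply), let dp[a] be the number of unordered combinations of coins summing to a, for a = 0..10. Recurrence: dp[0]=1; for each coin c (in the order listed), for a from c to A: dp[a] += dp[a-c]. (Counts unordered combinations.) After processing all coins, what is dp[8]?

6

after  coin     0     1     2     3     4     5     6     7     8     9    10
          1     1     1     1     1     1     1     1     1     1     1     1
          2     1     1     2     2     3     3     4     4     5     5     6
          7     1     1     2     2     3     3     4     5     6     7     8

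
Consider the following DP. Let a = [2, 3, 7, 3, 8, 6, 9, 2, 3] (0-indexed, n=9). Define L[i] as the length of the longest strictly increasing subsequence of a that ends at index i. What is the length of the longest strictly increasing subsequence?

5

   i    0    1    2    3    4    5    6    7    8
a[i]    2    3    7    3    8    6    9    2    3
L[i]    1    2    3    2    4    3    5    1    2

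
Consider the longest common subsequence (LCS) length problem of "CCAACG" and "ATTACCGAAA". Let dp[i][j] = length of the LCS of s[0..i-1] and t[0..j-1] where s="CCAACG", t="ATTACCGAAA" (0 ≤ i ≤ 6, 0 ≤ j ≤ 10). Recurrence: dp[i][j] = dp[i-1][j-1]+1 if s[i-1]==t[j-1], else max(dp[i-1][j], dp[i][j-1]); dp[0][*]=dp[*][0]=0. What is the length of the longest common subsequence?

4

   ''  A  T  T  A  C  C  G  A  A  A
''  0  0  0  0  0  0  0  0  0  0  0
 C  0  0  0  0  0  1  1  1  1  1  1
 C  0  0  0  0  0  1  2  2  2  2  2
 A  0  1  1  1  1  1  2  2  3  3  3
 A  0  1  1  1  2  2  2  2  3  4  4
 C  0  1  1  1  2  3  3  3  3  4  4
 G  0  1  1  1  2  3  3  4  4  4  4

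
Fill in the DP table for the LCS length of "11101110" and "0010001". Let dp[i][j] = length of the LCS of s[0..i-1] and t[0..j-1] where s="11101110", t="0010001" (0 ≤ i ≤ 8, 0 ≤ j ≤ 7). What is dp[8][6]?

   ''  0  0  1  0  0  0  1
''  0  0  0  0  0  0  0  0
 1  0  0  0  1  1  1  1  1
 1  0  0  0  1  1  1  1  2
 1  0  0  0  1  1  1  1  2
 0  0  1  1  1  2  2  2  2
 1  0  1  1  2  2  2  2  3
 1  0  1  1  2  2  2  2  3
 1  0  1  1  2  2  2  2  3
 0  0  1  2  2  3  3  3  3

3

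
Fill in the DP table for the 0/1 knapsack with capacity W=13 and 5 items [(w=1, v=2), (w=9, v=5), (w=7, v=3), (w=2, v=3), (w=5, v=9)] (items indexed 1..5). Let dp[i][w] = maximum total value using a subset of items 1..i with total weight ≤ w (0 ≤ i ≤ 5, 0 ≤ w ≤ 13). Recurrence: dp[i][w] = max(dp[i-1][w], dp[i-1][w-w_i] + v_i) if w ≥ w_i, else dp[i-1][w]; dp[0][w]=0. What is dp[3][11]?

7

i\w   0   1   2   3   4   5   6   7   8   9  10  11  12  13
  0   0   0   0   0   0   0   0   0   0   0   0   0   0   0
  1   0   2   2   2   2   2   2   2   2   2   2   2   2   2
  2   0   2   2   2   2   2   2   2   2   5   7   7   7   7
  3   0   2   2   2   2   2   2   3   5   5   7   7   7   7
  4   0   2   3   5   5   5   5   5   5   6   8   8  10  10
  5   0   2   3   5   5   9  11  12  14  14  14  14  14  14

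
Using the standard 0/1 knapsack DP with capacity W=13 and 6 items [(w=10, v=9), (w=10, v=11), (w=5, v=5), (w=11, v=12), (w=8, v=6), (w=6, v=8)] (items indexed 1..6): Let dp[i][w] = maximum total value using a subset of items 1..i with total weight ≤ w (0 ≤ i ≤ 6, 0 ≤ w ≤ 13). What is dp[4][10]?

11

i\w   0   1   2   3   4   5   6   7   8   9  10  11  12  13
  0   0   0   0   0   0   0   0   0   0   0   0   0   0   0
  1   0   0   0   0   0   0   0   0   0   0   9   9   9   9
  2   0   0   0   0   0   0   0   0   0   0  11  11  11  11
  3   0   0   0   0   0   5   5   5   5   5  11  11  11  11
  4   0   0   0   0   0   5   5   5   5   5  11  12  12  12
  5   0   0   0   0   0   5   5   5   6   6  11  12  12  12
  6   0   0   0   0   0   5   8   8   8   8  11  13  13  13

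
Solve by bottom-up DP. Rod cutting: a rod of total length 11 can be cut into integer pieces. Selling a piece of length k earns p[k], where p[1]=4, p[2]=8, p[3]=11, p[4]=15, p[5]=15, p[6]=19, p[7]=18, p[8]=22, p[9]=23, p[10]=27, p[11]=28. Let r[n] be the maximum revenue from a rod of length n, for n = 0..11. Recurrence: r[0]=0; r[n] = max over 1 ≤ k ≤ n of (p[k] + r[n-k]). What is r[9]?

   n    0    1    2    3    4    5    6    7    8    9   10   11
r[n]    0    4    8   12   16   20   24   28   32   36   40   44

36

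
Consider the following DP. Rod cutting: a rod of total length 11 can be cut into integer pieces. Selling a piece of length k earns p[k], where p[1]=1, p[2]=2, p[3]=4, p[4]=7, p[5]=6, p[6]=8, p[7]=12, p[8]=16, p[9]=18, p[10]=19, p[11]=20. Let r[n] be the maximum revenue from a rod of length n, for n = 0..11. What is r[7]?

   n    0    1    2    3    4    5    6    7    8    9   10   11
r[n]    0    1    2    4    7    8    9   12   16   18   19   20

12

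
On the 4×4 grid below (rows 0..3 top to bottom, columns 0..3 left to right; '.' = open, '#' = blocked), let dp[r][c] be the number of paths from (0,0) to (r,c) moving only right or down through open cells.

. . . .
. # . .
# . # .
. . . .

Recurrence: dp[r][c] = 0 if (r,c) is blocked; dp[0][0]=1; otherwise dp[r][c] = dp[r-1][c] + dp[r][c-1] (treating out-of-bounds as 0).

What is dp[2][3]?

2

r\c   0   1   2   3
  0   1   1   1   1
  1   1   0   1   2
  2   0   0   0   2
  3   0   0   0   2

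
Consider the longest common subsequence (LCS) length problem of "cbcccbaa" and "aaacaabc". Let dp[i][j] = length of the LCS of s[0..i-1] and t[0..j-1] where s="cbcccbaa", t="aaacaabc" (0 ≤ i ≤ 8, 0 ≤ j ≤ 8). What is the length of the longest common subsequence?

   ''  a  a  a  c  a  a  b  c
''  0  0  0  0  0  0  0  0  0
 c  0  0  0  0  1  1  1  1  1
 b  0  0  0  0  1  1  1  2  2
 c  0  0  0  0  1  1  1  2  3
 c  0  0  0  0  1  1  1  2  3
 c  0  0  0  0  1  1  1  2  3
 b  0  0  0  0  1  1  1  2  3
 a  0  1  1  1  1  2  2  2  3
 a  0  1  2  2  2  2  3  3  3

3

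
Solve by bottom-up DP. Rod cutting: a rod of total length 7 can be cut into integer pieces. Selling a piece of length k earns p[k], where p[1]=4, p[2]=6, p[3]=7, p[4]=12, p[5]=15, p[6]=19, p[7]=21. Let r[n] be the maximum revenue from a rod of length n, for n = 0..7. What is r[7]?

   n    0    1    2    3    4    5    6    7
r[n]    0    4    8   12   16   20   24   28

28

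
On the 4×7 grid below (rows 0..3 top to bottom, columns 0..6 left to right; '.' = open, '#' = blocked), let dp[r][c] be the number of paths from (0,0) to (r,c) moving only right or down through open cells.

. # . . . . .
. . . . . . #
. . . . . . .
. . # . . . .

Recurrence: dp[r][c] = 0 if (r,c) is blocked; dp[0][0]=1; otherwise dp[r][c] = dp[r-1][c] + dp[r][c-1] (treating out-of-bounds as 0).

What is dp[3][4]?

9

r\c   0   1   2   3   4   5   6
  0   1   0   0   0   0   0   0
  1   1   1   1   1   1   1   0
  2   1   2   3   4   5   6   6
  3   1   3   0   4   9  15  21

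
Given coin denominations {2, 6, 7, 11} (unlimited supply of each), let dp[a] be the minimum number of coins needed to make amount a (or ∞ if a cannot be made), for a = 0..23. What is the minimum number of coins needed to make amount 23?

3

 a  0  1  2  3  4  5  6  7  8  9 10 11 12 13 14 15 16 17 18 19 20 21 22 23
dp  0  -  1  -  2  -  1  1  2  2  3  1  2  2  2  3  3  2  2  3  3  3  2  3
(- denotes ∞ / unreachable)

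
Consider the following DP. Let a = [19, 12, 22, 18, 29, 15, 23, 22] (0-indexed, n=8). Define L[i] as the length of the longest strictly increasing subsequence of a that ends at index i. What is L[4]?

   i    0    1    2    3    4    5    6    7
a[i]   19   12   22   18   29   15   23   22
L[i]    1    1    2    2    3    2    3    3

3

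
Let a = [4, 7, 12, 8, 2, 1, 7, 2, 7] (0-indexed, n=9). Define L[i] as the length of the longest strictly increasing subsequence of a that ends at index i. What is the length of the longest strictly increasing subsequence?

   i    0    1    2    3    4    5    6    7    8
a[i]    4    7   12    8    2    1    7    2    7
L[i]    1    2    3    3    1    1    2    2    3

3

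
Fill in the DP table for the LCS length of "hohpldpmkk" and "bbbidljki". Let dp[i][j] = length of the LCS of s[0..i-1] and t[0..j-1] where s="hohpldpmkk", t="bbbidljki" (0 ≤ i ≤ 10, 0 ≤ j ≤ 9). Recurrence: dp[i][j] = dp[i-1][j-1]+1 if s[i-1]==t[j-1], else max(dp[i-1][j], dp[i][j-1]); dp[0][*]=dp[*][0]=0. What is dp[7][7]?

1

   ''  b  b  b  i  d  l  j  k  i
''  0  0  0  0  0  0  0  0  0  0
 h  0  0  0  0  0  0  0  0  0  0
 o  0  0  0  0  0  0  0  0  0  0
 h  0  0  0  0  0  0  0  0  0  0
 p  0  0  0  0  0  0  0  0  0  0
 l  0  0  0  0  0  0  1  1  1  1
 d  0  0  0  0  0  1  1  1  1  1
 p  0  0  0  0  0  1  1  1  1  1
 m  0  0  0  0  0  1  1  1  1  1
 k  0  0  0  0  0  1  1  1  2  2
 k  0  0  0  0  0  1  1  1  2  2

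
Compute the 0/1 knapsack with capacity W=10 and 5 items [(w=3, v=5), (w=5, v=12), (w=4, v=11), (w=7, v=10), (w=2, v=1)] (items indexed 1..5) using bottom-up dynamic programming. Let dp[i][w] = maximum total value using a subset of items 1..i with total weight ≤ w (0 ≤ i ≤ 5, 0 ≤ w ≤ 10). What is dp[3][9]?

23

i\w   0   1   2   3   4   5   6   7   8   9  10
  0   0   0   0   0   0   0   0   0   0   0   0
  1   0   0   0   5   5   5   5   5   5   5   5
  2   0   0   0   5   5  12  12  12  17  17  17
  3   0   0   0   5  11  12  12  16  17  23  23
  4   0   0   0   5  11  12  12  16  17  23  23
  5   0   0   1   5  11  12  12  16  17  23  23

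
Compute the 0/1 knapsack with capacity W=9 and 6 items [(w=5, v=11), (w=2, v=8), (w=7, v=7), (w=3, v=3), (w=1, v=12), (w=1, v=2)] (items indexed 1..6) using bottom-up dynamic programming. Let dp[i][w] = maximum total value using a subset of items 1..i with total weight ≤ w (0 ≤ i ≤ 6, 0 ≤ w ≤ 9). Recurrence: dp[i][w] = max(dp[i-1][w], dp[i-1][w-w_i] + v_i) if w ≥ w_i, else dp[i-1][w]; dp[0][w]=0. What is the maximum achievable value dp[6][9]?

i\w   0   1   2   3   4   5   6   7   8   9
  0   0   0   0   0   0   0   0   0   0   0
  1   0   0   0   0   0  11  11  11  11  11
  2   0   0   8   8   8  11  11  19  19  19
  3   0   0   8   8   8  11  11  19  19  19
  4   0   0   8   8   8  11  11  19  19  19
  5   0  12  12  20  20  20  23  23  31  31
  6   0  12  14  20  22  22  23  25  31  33

33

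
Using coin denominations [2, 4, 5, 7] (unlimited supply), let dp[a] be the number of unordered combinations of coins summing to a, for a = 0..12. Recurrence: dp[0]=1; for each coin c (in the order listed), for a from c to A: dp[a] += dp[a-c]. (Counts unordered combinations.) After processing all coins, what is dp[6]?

after  coin     0     1     2     3     4     5     6     7     8     9    10    11    12
          2     1     0     1     0     1     0     1     0     1     0     1     0     1
          4     1     0     1     0     2     0     2     0     3     0     3     0     4
          5     1     0     1     0     2     1     2     1     3     2     4     2     5
          7     1     0     1     0     2     1     2     2     3     3     4     4     6

2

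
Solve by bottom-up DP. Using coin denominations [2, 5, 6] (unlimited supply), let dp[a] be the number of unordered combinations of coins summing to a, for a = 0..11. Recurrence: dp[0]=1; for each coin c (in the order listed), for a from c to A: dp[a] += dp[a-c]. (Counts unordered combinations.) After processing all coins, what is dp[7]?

after  coin     0     1     2     3     4     5     6     7     8     9    10    11
          2     1     0     1     0     1     0     1     0     1     0     1     0
          5     1     0     1     0     1     1     1     1     1     1     2     1
          6     1     0     1     0     1     1     2     1     2     1     3     2

1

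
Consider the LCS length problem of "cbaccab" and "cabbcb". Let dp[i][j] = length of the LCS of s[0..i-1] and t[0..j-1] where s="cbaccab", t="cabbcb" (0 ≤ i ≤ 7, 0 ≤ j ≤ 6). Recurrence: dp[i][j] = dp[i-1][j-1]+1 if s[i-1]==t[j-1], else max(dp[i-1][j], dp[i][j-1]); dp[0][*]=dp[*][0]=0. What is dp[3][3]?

   ''  c  a  b  b  c  b
''  0  0  0  0  0  0  0
 c  0  1  1  1  1  1  1
 b  0  1  1  2  2  2  2
 a  0  1  2  2  2  2  2
 c  0  1  2  2  2  3  3
 c  0  1  2  2  2  3  3
 a  0  1  2  2  2  3  3
 b  0  1  2  3  3  3  4

2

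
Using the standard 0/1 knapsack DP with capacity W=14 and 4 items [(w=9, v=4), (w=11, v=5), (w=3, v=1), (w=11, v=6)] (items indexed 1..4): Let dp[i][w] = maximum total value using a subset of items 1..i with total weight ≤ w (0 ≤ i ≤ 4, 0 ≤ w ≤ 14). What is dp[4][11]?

6

i\w   0   1   2   3   4   5   6   7   8   9  10  11  12  13  14
  0   0   0   0   0   0   0   0   0   0   0   0   0   0   0   0
  1   0   0   0   0   0   0   0   0   0   4   4   4   4   4   4
  2   0   0   0   0   0   0   0   0   0   4   4   5   5   5   5
  3   0   0   0   1   1   1   1   1   1   4   4   5   5   5   6
  4   0   0   0   1   1   1   1   1   1   4   4   6   6   6   7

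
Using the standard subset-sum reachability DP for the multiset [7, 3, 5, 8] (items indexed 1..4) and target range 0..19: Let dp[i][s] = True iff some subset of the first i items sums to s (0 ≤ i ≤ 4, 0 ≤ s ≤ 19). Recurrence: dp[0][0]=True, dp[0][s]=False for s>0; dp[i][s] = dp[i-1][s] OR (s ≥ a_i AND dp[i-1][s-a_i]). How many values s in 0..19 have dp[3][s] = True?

i\s   0   1   2   3   4   5   6   7   8   9  10  11  12  13  14  15  16  17  18  19
  0   T   F   F   F   F   F   F   F   F   F   F   F   F   F   F   F   F   F   F   F
  1   T   F   F   F   F   F   F   T   F   F   F   F   F   F   F   F   F   F   F   F
  2   T   F   F   T   F   F   F   T   F   F   T   F   F   F   F   F   F   F   F   F
  3   T   F   F   T   F   T   F   T   T   F   T   F   T   F   F   T   F   F   F   F
  4   T   F   F   T   F   T   F   T   T   F   T   T   T   T   F   T   T   F   T   F

8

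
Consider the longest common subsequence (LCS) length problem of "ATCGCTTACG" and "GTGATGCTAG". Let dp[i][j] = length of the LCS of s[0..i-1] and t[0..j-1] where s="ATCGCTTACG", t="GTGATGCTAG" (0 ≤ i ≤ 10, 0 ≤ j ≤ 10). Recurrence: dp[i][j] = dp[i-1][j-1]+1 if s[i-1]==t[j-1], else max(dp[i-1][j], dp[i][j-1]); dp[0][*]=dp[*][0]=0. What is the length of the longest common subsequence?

7

   ''  G  T  G  A  T  G  C  T  A  G
''  0  0  0  0  0  0  0  0  0  0  0
 A  0  0  0  0  1  1  1  1  1  1  1
 T  0  0  1  1  1  2  2  2  2  2  2
 C  0  0  1  1  1  2  2  3  3  3  3
 G  0  1  1  2  2  2  3  3  3  3  4
 C  0  1  1  2  2  2  3  4  4  4  4
 T  0  1  2  2  2  3  3  4  5  5  5
 T  0  1  2  2  2  3  3  4  5  5  5
 A  0  1  2  2  3  3  3  4  5  6  6
 C  0  1  2  2  3  3  3  4  5  6  6
 G  0  1  2  3  3  3  4  4  5  6  7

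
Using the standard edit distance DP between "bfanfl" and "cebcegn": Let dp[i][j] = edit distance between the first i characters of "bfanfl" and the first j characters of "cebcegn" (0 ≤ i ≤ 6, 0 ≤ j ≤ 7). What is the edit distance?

   ''  c  e  b  c  e  g  n
''  0  1  2  3  4  5  6  7
 b  1  1  2  2  3  4  5  6
 f  2  2  2  3  3  4  5  6
 a  3  3  3  3  4  4  5  6
 n  4  4  4  4  4  5  5  5
 f  5  5  5  5  5  5  6  6
 l  6  6  6  6  6  6  6  7

7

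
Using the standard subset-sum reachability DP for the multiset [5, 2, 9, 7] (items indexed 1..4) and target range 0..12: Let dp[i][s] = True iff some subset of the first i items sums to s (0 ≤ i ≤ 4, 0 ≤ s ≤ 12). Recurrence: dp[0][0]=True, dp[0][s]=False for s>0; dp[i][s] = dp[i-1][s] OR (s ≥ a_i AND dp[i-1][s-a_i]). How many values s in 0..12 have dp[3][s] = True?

6

i\s   0   1   2   3   4   5   6   7   8   9  10  11  12
  0   T   F   F   F   F   F   F   F   F   F   F   F   F
  1   T   F   F   F   F   T   F   F   F   F   F   F   F
  2   T   F   T   F   F   T   F   T   F   F   F   F   F
  3   T   F   T   F   F   T   F   T   F   T   F   T   F
  4   T   F   T   F   F   T   F   T   F   T   F   T   T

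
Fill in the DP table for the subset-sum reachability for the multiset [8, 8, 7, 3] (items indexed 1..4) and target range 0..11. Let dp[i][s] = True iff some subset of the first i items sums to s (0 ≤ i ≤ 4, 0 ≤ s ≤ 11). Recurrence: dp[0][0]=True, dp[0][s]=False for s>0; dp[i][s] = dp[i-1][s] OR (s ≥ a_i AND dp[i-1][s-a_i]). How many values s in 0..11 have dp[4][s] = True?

6

i\s   0   1   2   3   4   5   6   7   8   9  10  11
  0   T   F   F   F   F   F   F   F   F   F   F   F
  1   T   F   F   F   F   F   F   F   T   F   F   F
  2   T   F   F   F   F   F   F   F   T   F   F   F
  3   T   F   F   F   F   F   F   T   T   F   F   F
  4   T   F   F   T   F   F   F   T   T   F   T   T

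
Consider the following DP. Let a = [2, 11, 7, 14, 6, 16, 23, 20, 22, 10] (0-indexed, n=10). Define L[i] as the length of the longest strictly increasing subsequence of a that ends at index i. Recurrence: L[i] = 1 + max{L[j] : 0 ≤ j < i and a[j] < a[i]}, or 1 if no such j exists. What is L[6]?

   i    0    1    2    3    4    5    6    7    8    9
a[i]    2   11    7   14    6   16   23   20   22   10
L[i]    1    2    2    3    2    4    5    5    6    3

5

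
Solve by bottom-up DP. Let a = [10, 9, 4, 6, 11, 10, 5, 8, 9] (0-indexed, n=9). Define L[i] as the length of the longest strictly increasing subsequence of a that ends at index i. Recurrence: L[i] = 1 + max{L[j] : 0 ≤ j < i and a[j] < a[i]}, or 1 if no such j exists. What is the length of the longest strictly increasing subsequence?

   i    0    1    2    3    4    5    6    7    8
a[i]   10    9    4    6   11   10    5    8    9
L[i]    1    1    1    2    3    3    2    3    4

4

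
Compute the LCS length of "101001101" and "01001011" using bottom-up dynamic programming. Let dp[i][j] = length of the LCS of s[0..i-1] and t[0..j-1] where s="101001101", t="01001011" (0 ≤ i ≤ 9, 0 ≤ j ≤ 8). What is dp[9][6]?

6

   ''  0  1  0  0  1  0  1  1
''  0  0  0  0  0  0  0  0  0
 1  0  0  1  1  1  1  1  1  1
 0  0  1  1  2  2  2  2  2  2
 1  0  1  2  2  2  3  3  3  3
 0  0  1  2  3  3  3  4  4  4
 0  0  1  2  3  4  4  4  4  4
 1  0  1  2  3  4  5  5  5  5
 1  0  1  2  3  4  5  5  6  6
 0  0  1  2  3  4  5  6  6  6
 1  0  1  2  3  4  5  6  7  7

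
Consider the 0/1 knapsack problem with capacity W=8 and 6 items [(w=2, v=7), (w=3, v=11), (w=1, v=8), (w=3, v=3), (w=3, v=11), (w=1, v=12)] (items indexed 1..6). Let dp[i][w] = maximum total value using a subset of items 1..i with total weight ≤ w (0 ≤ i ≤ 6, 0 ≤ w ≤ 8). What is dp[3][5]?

i\w   0   1   2   3   4   5   6   7   8
  0   0   0   0   0   0   0   0   0   0
  1   0   0   7   7   7   7   7   7   7
  2   0   0   7  11  11  18  18  18  18
  3   0   8   8  15  19  19  26  26  26
  4   0   8   8  15  19  19  26  26  26
  5   0   8   8  15  19  19  26  30  30
  6   0  12  20  20  27  31  31  38  42

19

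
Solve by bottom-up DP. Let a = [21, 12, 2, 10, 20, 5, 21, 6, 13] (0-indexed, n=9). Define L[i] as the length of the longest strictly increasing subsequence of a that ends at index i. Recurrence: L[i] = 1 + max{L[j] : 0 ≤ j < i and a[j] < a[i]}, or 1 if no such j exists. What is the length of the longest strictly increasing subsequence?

4

   i    0    1    2    3    4    5    6    7    8
a[i]   21   12    2   10   20    5   21    6   13
L[i]    1    1    1    2    3    2    4    3    4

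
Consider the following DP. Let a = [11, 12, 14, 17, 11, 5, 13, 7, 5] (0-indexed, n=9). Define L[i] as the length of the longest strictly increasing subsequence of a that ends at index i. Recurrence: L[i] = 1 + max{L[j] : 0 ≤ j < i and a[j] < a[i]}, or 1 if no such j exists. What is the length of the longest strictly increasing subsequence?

4

   i    0    1    2    3    4    5    6    7    8
a[i]   11   12   14   17   11    5   13    7    5
L[i]    1    2    3    4    1    1    3    2    1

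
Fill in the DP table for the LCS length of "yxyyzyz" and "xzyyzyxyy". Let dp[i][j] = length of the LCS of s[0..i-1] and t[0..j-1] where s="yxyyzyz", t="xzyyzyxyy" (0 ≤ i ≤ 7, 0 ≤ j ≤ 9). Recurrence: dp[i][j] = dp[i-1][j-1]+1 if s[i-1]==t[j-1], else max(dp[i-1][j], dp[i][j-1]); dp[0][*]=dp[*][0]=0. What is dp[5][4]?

   ''  x  z  y  y  z  y  x  y  y
''  0  0  0  0  0  0  0  0  0  0
 y  0  0  0  1  1  1  1  1  1  1
 x  0  1  1  1  1  1  1  2  2  2
 y  0  1  1  2  2  2  2  2  3  3
 y  0  1  1  2  3  3  3  3  3  4
 z  0  1  2  2  3  4  4  4  4  4
 y  0  1  2  3  3  4  5  5  5  5
 z  0  1  2  3  3  4  5  5  5  5

3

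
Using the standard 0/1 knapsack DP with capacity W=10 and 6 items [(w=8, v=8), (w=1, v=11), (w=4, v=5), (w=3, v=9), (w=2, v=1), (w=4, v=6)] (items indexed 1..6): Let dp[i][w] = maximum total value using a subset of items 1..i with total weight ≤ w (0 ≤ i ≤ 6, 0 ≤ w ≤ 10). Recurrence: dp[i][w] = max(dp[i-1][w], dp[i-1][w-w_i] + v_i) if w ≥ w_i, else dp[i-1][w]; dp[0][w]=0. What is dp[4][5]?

20

i\w   0   1   2   3   4   5   6   7   8   9  10
  0   0   0   0   0   0   0   0   0   0   0   0
  1   0   0   0   0   0   0   0   0   8   8   8
  2   0  11  11  11  11  11  11  11  11  19  19
  3   0  11  11  11  11  16  16  16  16  19  19
  4   0  11  11  11  20  20  20  20  25  25  25
  5   0  11  11  12  20  20  21  21  25  25  26
  6   0  11  11  12  20  20  21  21  26  26  27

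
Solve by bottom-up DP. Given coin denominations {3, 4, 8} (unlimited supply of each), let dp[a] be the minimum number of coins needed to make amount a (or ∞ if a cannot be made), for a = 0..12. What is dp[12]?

2

 a  0  1  2  3  4  5  6  7  8  9 10 11 12
dp  0  -  -  1  1  -  2  2  1  3  3  2  2
(- denotes ∞ / unreachable)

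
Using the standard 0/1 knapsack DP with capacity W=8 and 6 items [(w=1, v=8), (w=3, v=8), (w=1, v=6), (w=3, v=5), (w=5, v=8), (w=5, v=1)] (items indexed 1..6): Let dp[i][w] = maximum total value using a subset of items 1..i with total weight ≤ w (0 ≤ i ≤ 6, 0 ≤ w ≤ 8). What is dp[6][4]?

i\w   0   1   2   3   4   5   6   7   8
  0   0   0   0   0   0   0   0   0   0
  1   0   8   8   8   8   8   8   8   8
  2   0   8   8   8  16  16  16  16  16
  3   0   8  14  14  16  22  22  22  22
  4   0   8  14  14  16  22  22  22  27
  5   0   8  14  14  16  22  22  22  27
  6   0   8  14  14  16  22  22  22  27

16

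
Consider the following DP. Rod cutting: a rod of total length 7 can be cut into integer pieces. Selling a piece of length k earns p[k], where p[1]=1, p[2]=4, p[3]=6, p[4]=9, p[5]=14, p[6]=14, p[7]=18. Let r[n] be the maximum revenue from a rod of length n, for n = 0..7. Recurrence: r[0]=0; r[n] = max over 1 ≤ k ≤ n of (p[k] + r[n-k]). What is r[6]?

   n    0    1    2    3    4    5    6    7
r[n]    0    1    4    6    9   14   15   18

15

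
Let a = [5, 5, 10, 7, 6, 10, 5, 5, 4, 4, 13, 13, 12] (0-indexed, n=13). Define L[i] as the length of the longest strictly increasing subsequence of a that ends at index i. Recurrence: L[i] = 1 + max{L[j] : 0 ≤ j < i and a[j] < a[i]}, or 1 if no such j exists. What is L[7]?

1

   i    0    1    2    3    4    5    6    7    8    9   10   11   12
a[i]    5    5   10    7    6   10    5    5    4    4   13   13   12
L[i]    1    1    2    2    2    3    1    1    1    1    4    4    4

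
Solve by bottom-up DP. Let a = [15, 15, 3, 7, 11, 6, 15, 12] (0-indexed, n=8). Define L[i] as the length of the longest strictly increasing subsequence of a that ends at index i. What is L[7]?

4

   i    0    1    2    3    4    5    6    7
a[i]   15   15    3    7   11    6   15   12
L[i]    1    1    1    2    3    2    4    4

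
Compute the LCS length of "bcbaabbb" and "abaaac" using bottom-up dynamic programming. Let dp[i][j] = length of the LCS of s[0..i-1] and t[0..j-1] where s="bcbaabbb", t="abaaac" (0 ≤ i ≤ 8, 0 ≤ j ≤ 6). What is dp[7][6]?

   ''  a  b  a  a  a  c
''  0  0  0  0  0  0  0
 b  0  0  1  1  1  1  1
 c  0  0  1  1  1  1  2
 b  0  0  1  1  1  1  2
 a  0  1  1  2  2  2  2
 a  0  1  1  2  3  3  3
 b  0  1  2  2  3  3  3
 b  0  1  2  2  3  3  3
 b  0  1  2  2  3  3  3

3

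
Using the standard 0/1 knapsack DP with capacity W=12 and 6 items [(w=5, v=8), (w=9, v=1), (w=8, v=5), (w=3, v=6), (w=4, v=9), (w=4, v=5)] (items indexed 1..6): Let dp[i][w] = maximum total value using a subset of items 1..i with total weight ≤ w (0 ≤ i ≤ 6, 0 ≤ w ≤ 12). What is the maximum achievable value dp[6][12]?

i\w   0   1   2   3   4   5   6   7   8   9  10  11  12
  0   0   0   0   0   0   0   0   0   0   0   0   0   0
  1   0   0   0   0   0   8   8   8   8   8   8   8   8
  2   0   0   0   0   0   8   8   8   8   8   8   8   8
  3   0   0   0   0   0   8   8   8   8   8   8   8   8
  4   0   0   0   6   6   8   8   8  14  14  14  14  14
  5   0   0   0   6   9   9   9  15  15  17  17  17  23
  6   0   0   0   6   9   9   9  15  15  17  17  20  23

23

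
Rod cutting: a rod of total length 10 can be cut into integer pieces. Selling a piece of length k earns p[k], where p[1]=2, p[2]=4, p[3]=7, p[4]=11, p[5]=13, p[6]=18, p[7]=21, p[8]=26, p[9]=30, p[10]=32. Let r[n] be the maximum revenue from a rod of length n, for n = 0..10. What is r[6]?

18

   n    0    1    2    3    4    5    6    7    8    9   10
r[n]    0    2    4    7   11   13   18   21   26   30   32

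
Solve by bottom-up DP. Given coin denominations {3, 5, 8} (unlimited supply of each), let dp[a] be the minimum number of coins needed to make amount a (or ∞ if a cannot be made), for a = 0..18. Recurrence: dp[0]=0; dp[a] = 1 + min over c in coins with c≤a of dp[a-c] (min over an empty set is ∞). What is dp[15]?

3

 a  0  1  2  3  4  5  6  7  8  9 10 11 12 13 14 15 16 17 18
dp  0  -  -  1  -  1  2  -  1  3  2  2  4  2  3  3  2  4  3
(- denotes ∞ / unreachable)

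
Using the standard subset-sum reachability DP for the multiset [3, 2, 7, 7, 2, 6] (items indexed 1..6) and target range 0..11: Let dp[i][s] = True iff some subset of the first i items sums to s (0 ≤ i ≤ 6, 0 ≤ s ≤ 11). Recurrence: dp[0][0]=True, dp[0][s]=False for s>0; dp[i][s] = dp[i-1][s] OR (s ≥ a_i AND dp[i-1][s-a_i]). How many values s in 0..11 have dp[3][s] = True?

7

i\s   0   1   2   3   4   5   6   7   8   9  10  11
  0   T   F   F   F   F   F   F   F   F   F   F   F
  1   T   F   F   T   F   F   F   F   F   F   F   F
  2   T   F   T   T   F   T   F   F   F   F   F   F
  3   T   F   T   T   F   T   F   T   F   T   T   F
  4   T   F   T   T   F   T   F   T   F   T   T   F
  5   T   F   T   T   T   T   F   T   F   T   T   T
  6   T   F   T   T   T   T   T   T   T   T   T   T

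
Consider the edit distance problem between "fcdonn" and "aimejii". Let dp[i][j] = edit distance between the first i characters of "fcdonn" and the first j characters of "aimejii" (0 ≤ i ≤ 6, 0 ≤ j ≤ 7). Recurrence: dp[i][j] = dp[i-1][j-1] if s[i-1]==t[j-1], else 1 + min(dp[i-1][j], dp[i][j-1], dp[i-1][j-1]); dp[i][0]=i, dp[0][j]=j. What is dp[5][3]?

   ''  a  i  m  e  j  i  i
''  0  1  2  3  4  5  6  7
 f  1  1  2  3  4  5  6  7
 c  2  2  2  3  4  5  6  7
 d  3  3  3  3  4  5  6  7
 o  4  4  4  4  4  5  6  7
 n  5  5  5  5  5  5  6  7
 n  6  6  6  6  6  6  6  7

5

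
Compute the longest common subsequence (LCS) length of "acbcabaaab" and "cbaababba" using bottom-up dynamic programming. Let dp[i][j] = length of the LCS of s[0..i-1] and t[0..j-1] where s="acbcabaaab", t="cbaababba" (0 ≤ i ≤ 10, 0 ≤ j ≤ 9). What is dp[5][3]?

3

   ''  c  b  a  a  b  a  b  b  a
''  0  0  0  0  0  0  0  0  0  0
 a  0  0  0  1  1  1  1  1  1  1
 c  0  1  1  1  1  1  1  1  1  1
 b  0  1  2  2  2  2  2  2  2  2
 c  0  1  2  2  2  2  2  2  2  2
 a  0  1  2  3  3  3  3  3  3  3
 b  0  1  2  3  3  4  4  4  4  4
 a  0  1  2  3  4  4  5  5  5  5
 a  0  1  2  3  4  4  5  5  5  6
 a  0  1  2  3  4  4  5  5  5  6
 b  0  1  2  3  4  5  5  6  6  6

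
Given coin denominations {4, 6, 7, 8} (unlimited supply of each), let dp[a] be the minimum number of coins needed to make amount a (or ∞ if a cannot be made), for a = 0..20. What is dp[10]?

2

 a  0  1  2  3  4  5  6  7  8  9 10 11 12 13 14 15 16 17 18 19 20
dp  0  -  -  -  1  -  1  1  1  -  2  2  2  2  2  2  2  3  3  3  3
(- denotes ∞ / unreachable)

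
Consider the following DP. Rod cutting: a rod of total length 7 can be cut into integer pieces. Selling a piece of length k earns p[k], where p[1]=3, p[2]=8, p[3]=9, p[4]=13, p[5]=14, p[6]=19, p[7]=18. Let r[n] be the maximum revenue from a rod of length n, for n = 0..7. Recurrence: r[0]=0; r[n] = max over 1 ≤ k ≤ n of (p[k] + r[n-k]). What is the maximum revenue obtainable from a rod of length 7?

   n    0    1    2    3    4    5    6    7
r[n]    0    3    8   11   16   19   24   27

27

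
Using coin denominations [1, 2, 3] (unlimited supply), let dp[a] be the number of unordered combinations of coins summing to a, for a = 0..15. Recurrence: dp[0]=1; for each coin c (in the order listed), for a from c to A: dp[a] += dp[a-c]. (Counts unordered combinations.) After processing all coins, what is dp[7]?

8

after  coin     0     1     2     3     4     5     6     7     8     9    10    11    12    13    14    15
          1     1     1     1     1     1     1     1     1     1     1     1     1     1     1     1     1
          2     1     1     2     2     3     3     4     4     5     5     6     6     7     7     8     8
          3     1     1     2     3     4     5     7     8    10    12    14    16    19    21    24    27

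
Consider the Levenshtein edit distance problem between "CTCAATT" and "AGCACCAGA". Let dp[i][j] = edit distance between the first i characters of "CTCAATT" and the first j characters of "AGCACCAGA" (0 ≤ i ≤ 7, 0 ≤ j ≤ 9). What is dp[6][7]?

   ''  A  G  C  A  C  C  A  G  A
''  0  1  2  3  4  5  6  7  8  9
 C  1  1  2  2  3  4  5  6  7  8
 T  2  2  2  3  3  4  5  6  7  8
 C  3  3  3  2  3  3  4  5  6  7
 A  4  3  4  3  2  3  4  4  5  6
 A  5  4  4  4  3  3  4  4  5  5
 T  6  5  5  5  4  4  4  5  5  6
 T  7  6  6  6  5  5  5  5  6  6

5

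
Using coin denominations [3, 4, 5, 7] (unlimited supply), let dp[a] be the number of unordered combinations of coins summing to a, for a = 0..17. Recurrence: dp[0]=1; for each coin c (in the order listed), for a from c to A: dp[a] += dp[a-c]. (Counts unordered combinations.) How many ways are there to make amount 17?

7

after  coin     0     1     2     3     4     5     6     7     8     9    10    11    12    13    14    15    16    17
          3     1     0     0     1     0     0     1     0     0     1     0     0     1     0     0     1     0     0
          4     1     0     0     1     1     0     1     1     1     1     1     1     2     1     1     2     2     1
          5     1     0     0     1     1     1     1     1     2     2     2     2     3     3     3     4     4     4
          7     1     0     0     1     1     1     1     2     2     2     3     3     4     4     5     6     6     7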